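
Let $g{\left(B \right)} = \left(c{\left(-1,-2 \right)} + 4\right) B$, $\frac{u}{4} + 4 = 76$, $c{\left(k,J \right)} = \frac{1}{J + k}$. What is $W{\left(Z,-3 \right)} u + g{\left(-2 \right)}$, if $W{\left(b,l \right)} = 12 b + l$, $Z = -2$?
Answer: $- \frac{23350}{3} \approx -7783.3$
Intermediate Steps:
$W{\left(b,l \right)} = l + 12 b$
$u = 288$ ($u = -16 + 4 \cdot 76 = -16 + 304 = 288$)
$g{\left(B \right)} = \frac{11 B}{3}$ ($g{\left(B \right)} = \left(\frac{1}{-2 - 1} + 4\right) B = \left(\frac{1}{-3} + 4\right) B = \left(- \frac{1}{3} + 4\right) B = \frac{11 B}{3}$)
$W{\left(Z,-3 \right)} u + g{\left(-2 \right)} = \left(-3 + 12 \left(-2\right)\right) 288 + \frac{11}{3} \left(-2\right) = \left(-3 - 24\right) 288 - \frac{22}{3} = \left(-27\right) 288 - \frac{22}{3} = -7776 - \frac{22}{3} = - \frac{23350}{3}$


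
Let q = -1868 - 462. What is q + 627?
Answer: -1703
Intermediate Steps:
q = -2330
q + 627 = -2330 + 627 = -1703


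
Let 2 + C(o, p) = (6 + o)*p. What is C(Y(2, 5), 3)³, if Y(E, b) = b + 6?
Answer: 117649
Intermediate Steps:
Y(E, b) = 6 + b
C(o, p) = -2 + p*(6 + o) (C(o, p) = -2 + (6 + o)*p = -2 + p*(6 + o))
C(Y(2, 5), 3)³ = (-2 + 6*3 + (6 + 5)*3)³ = (-2 + 18 + 11*3)³ = (-2 + 18 + 33)³ = 49³ = 117649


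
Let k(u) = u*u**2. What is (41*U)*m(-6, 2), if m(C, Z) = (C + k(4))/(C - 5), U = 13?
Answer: -30914/11 ≈ -2810.4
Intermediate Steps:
k(u) = u**3
m(C, Z) = (64 + C)/(-5 + C) (m(C, Z) = (C + 4**3)/(C - 5) = (C + 64)/(-5 + C) = (64 + C)/(-5 + C))
(41*U)*m(-6, 2) = (41*13)*((64 - 6)/(-5 - 6)) = 533*(58/(-11)) = 533*(-1/11*58) = 533*(-58/11) = -30914/11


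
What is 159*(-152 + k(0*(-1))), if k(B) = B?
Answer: -24168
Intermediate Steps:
159*(-152 + k(0*(-1))) = 159*(-152 + 0*(-1)) = 159*(-152 + 0) = 159*(-152) = -24168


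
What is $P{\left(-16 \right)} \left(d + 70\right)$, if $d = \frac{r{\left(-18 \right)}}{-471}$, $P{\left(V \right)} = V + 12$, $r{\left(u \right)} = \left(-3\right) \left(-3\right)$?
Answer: $- \frac{43948}{157} \approx -279.92$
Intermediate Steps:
$r{\left(u \right)} = 9$
$P{\left(V \right)} = 12 + V$
$d = - \frac{3}{157}$ ($d = \frac{9}{-471} = 9 \left(- \frac{1}{471}\right) = - \frac{3}{157} \approx -0.019108$)
$P{\left(-16 \right)} \left(d + 70\right) = \left(12 - 16\right) \left(- \frac{3}{157} + 70\right) = \left(-4\right) \frac{10987}{157} = - \frac{43948}{157}$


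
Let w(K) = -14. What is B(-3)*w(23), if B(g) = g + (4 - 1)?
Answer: 0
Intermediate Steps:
B(g) = 3 + g (B(g) = g + 3 = 3 + g)
B(-3)*w(23) = (3 - 3)*(-14) = 0*(-14) = 0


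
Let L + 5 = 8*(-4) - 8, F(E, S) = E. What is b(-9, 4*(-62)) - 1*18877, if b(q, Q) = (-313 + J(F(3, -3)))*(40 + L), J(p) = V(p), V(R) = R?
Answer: -17327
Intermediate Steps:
L = -45 (L = -5 + (8*(-4) - 8) = -5 + (-32 - 8) = -5 - 40 = -45)
J(p) = p
b(q, Q) = 1550 (b(q, Q) = (-313 + 3)*(40 - 45) = -310*(-5) = 1550)
b(-9, 4*(-62)) - 1*18877 = 1550 - 1*18877 = 1550 - 18877 = -17327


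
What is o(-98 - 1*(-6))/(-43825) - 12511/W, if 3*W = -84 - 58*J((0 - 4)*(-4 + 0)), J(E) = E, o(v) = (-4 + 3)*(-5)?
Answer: 328975733/8870180 ≈ 37.088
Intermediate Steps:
o(v) = 5 (o(v) = -1*(-5) = 5)
W = -1012/3 (W = (-84 - 58*(0 - 4)*(-4 + 0))/3 = (-84 - (-232)*(-4))/3 = (-84 - 58*16)/3 = (-84 - 928)/3 = (1/3)*(-1012) = -1012/3 ≈ -337.33)
o(-98 - 1*(-6))/(-43825) - 12511/W = 5/(-43825) - 12511/(-1012/3) = 5*(-1/43825) - 12511*(-3/1012) = -1/8765 + 37533/1012 = 328975733/8870180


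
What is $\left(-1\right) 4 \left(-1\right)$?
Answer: $4$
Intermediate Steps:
$\left(-1\right) 4 \left(-1\right) = \left(-4\right) \left(-1\right) = 4$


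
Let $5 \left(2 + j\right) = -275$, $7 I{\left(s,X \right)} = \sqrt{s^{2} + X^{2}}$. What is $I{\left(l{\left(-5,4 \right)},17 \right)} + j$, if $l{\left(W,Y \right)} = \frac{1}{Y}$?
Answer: $-57 + \frac{5 \sqrt{185}}{28} \approx -54.571$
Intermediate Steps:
$I{\left(s,X \right)} = \frac{\sqrt{X^{2} + s^{2}}}{7}$ ($I{\left(s,X \right)} = \frac{\sqrt{s^{2} + X^{2}}}{7} = \frac{\sqrt{X^{2} + s^{2}}}{7}$)
$j = -57$ ($j = -2 + \frac{1}{5} \left(-275\right) = -2 - 55 = -57$)
$I{\left(l{\left(-5,4 \right)},17 \right)} + j = \frac{\sqrt{17^{2} + \left(\frac{1}{4}\right)^{2}}}{7} - 57 = \frac{\sqrt{289 + \left(\frac{1}{4}\right)^{2}}}{7} - 57 = \frac{\sqrt{289 + \frac{1}{16}}}{7} - 57 = \frac{\sqrt{\frac{4625}{16}}}{7} - 57 = \frac{\frac{5}{4} \sqrt{185}}{7} - 57 = \frac{5 \sqrt{185}}{28} - 57 = -57 + \frac{5 \sqrt{185}}{28}$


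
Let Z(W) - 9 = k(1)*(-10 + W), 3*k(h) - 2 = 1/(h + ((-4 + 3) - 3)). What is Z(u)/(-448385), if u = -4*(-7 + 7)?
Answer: -31/4035465 ≈ -7.6819e-6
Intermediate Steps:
u = 0 (u = -4*0 = 0)
k(h) = ⅔ + 1/(3*(-4 + h)) (k(h) = ⅔ + 1/(3*(h + ((-4 + 3) - 3))) = ⅔ + 1/(3*(h + (-1 - 3))) = ⅔ + 1/(3*(h - 4)) = ⅔ + 1/(3*(-4 + h)))
Z(W) = 31/9 + 5*W/9 (Z(W) = 9 + ((-7 + 2*1)/(3*(-4 + 1)))*(-10 + W) = 9 + ((⅓)*(-7 + 2)/(-3))*(-10 + W) = 9 + ((⅓)*(-⅓)*(-5))*(-10 + W) = 9 + 5*(-10 + W)/9 = 9 + (-50/9 + 5*W/9) = 31/9 + 5*W/9)
Z(u)/(-448385) = (31/9 + (5/9)*0)/(-448385) = (31/9 + 0)*(-1/448385) = (31/9)*(-1/448385) = -31/4035465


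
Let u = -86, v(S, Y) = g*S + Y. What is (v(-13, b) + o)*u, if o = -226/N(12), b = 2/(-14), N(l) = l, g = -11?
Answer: -223987/21 ≈ -10666.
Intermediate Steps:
b = -⅐ (b = 2*(-1/14) = -⅐ ≈ -0.14286)
v(S, Y) = Y - 11*S (v(S, Y) = -11*S + Y = Y - 11*S)
o = -113/6 (o = -226/12 = -226*1/12 = -113/6 ≈ -18.833)
(v(-13, b) + o)*u = ((-⅐ - 11*(-13)) - 113/6)*(-86) = ((-⅐ + 143) - 113/6)*(-86) = (1000/7 - 113/6)*(-86) = (5209/42)*(-86) = -223987/21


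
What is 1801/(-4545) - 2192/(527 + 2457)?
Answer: -1917103/1695285 ≈ -1.1308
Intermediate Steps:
1801/(-4545) - 2192/(527 + 2457) = 1801*(-1/4545) - 2192/2984 = -1801/4545 - 2192*1/2984 = -1801/4545 - 274/373 = -1917103/1695285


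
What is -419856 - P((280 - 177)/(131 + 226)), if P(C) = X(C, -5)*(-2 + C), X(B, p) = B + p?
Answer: -53511255046/127449 ≈ -4.1986e+5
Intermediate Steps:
P(C) = (-5 + C)*(-2 + C) (P(C) = (C - 5)*(-2 + C) = (-5 + C)*(-2 + C))
-419856 - P((280 - 177)/(131 + 226)) = -419856 - (-5 + (280 - 177)/(131 + 226))*(-2 + (280 - 177)/(131 + 226)) = -419856 - (-5 + 103/357)*(-2 + 103/357) = -419856 - (-1682)*(-611)/(357*357) = -419856 - 1*1027702/127449 = -419856 - 1027702/127449 = -53511255046/127449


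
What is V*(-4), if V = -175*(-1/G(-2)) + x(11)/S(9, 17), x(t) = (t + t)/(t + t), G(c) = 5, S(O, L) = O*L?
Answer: -21424/153 ≈ -140.03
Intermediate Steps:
S(O, L) = L*O
x(t) = 1 (x(t) = (2*t)/((2*t)) = (2*t)*(1/(2*t)) = 1)
V = 5356/153 (V = -175/((-1*5)) + 1/(17*9) = -175/(-5) + 1/153 = -175*(-1/5) + 1*(1/153) = 35 + 1/153 = 5356/153 ≈ 35.007)
V*(-4) = (5356/153)*(-4) = -21424/153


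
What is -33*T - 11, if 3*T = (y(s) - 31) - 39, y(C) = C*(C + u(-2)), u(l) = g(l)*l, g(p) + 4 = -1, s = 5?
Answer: -66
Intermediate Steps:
g(p) = -5 (g(p) = -4 - 1 = -5)
u(l) = -5*l
y(C) = C*(10 + C) (y(C) = C*(C - 5*(-2)) = C*(C + 10) = C*(10 + C))
T = 5/3 (T = ((5*(10 + 5) - 31) - 39)/3 = ((5*15 - 31) - 39)/3 = ((75 - 31) - 39)/3 = (44 - 39)/3 = (⅓)*5 = 5/3 ≈ 1.6667)
-33*T - 11 = -33*5/3 - 11 = -55 - 11 = -66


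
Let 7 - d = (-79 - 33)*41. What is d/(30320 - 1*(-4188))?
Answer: 4599/34508 ≈ 0.13327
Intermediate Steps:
d = 4599 (d = 7 - (-79 - 33)*41 = 7 - (-112)*41 = 7 - 1*(-4592) = 7 + 4592 = 4599)
d/(30320 - 1*(-4188)) = 4599/(30320 - 1*(-4188)) = 4599/(30320 + 4188) = 4599/34508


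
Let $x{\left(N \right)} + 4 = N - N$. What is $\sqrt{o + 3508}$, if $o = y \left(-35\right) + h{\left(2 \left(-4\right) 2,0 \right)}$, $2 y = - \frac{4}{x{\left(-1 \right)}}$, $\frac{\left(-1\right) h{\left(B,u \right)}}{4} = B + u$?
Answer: $\frac{\sqrt{14218}}{2} \approx 59.62$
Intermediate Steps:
$x{\left(N \right)} = -4$ ($x{\left(N \right)} = -4 + \left(N - N\right) = -4 + 0 = -4$)
$h{\left(B,u \right)} = - 4 B - 4 u$ ($h{\left(B,u \right)} = - 4 \left(B + u\right) = - 4 B - 4 u$)
$y = \frac{1}{2}$ ($y = \frac{\left(-4\right) \frac{1}{-4}}{2} = \frac{\left(-4\right) \left(- \frac{1}{4}\right)}{2} = \frac{1}{2} \cdot 1 = \frac{1}{2} \approx 0.5$)
$o = \frac{93}{2}$ ($o = \frac{1}{2} \left(-35\right) - 4 \cdot 2 \left(-4\right) 2 = - \frac{35}{2} + \left(- 4 \left(\left(-8\right) 2\right) + 0\right) = - \frac{35}{2} + \left(\left(-4\right) \left(-16\right) + 0\right) = - \frac{35}{2} + \left(64 + 0\right) = - \frac{35}{2} + 64 = \frac{93}{2} \approx 46.5$)
$\sqrt{o + 3508} = \sqrt{\frac{93}{2} + 3508} = \sqrt{\frac{7109}{2}} = \frac{\sqrt{14218}}{2}$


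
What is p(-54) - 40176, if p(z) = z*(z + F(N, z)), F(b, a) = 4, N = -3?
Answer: -37476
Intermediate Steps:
p(z) = z*(4 + z) (p(z) = z*(z + 4) = z*(4 + z))
p(-54) - 40176 = -54*(4 - 54) - 40176 = -54*(-50) - 40176 = 2700 - 40176 = -37476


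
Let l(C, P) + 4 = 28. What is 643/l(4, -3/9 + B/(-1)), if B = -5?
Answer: 643/24 ≈ 26.792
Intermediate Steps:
l(C, P) = 24 (l(C, P) = -4 + 28 = 24)
643/l(4, -3/9 + B/(-1)) = 643/24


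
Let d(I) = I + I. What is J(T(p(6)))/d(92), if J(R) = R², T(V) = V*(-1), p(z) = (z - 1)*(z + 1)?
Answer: 1225/184 ≈ 6.6576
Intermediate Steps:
d(I) = 2*I
p(z) = (1 + z)*(-1 + z) (p(z) = (-1 + z)*(1 + z) = (1 + z)*(-1 + z))
T(V) = -V
J(T(p(6)))/d(92) = (-(-1 + 6²))²/((2*92)) = (-(-1 + 36))²/184 = (-1*35)²*(1/184) = (-35)²*(1/184) = 1225*(1/184) = 1225/184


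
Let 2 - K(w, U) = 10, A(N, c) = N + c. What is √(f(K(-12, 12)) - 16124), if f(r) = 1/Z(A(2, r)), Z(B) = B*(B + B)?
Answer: I*√2321854/12 ≈ 126.98*I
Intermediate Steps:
Z(B) = 2*B² (Z(B) = B*(2*B) = 2*B²)
K(w, U) = -8 (K(w, U) = 2 - 1*10 = 2 - 10 = -8)
f(r) = 1/(2*(2 + r)²)
√(f(K(-12, 12)) - 16124) = √(1/(2*(2 - 8)²) - 16124) = √((½)/(-6)² - 16124) = √((½)*(1/36) - 16124) = √(1/72 - 16124) = √(-1160927/72) = I*√2321854/12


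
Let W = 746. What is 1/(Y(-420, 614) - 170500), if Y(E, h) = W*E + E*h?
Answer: -1/741700 ≈ -1.3483e-6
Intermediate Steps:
Y(E, h) = 746*E + E*h
1/(Y(-420, 614) - 170500) = 1/(-420*(746 + 614) - 170500) = 1/(-420*1360 - 170500) = 1/(-571200 - 170500) = 1/(-741700) = -1/741700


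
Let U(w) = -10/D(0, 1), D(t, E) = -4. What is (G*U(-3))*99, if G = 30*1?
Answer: 7425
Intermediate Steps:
G = 30
U(w) = 5/2 (U(w) = -10/(-4) = -10*(-¼) = 5/2)
(G*U(-3))*99 = (30*(5/2))*99 = 75*99 = 7425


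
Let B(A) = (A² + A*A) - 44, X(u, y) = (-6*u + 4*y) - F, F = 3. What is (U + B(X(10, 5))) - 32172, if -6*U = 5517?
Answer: -58875/2 ≈ -29438.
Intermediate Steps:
U = -1839/2 (U = -⅙*5517 = -1839/2 ≈ -919.50)
X(u, y) = -3 - 6*u + 4*y (X(u, y) = (-6*u + 4*y) - 1*3 = (-6*u + 4*y) - 3 = -3 - 6*u + 4*y)
B(A) = -44 + 2*A² (B(A) = (A² + A²) - 44 = 2*A² - 44 = -44 + 2*A²)
(U + B(X(10, 5))) - 32172 = (-1839/2 + (-44 + 2*(-3 - 6*10 + 4*5)²)) - 32172 = (-1839/2 + (-44 + 2*(-3 - 60 + 20)²)) - 32172 = (-1839/2 + (-44 + 2*(-43)²)) - 32172 = (-1839/2 + (-44 + 2*1849)) - 32172 = (-1839/2 + (-44 + 3698)) - 32172 = (-1839/2 + 3654) - 32172 = 5469/2 - 32172 = -58875/2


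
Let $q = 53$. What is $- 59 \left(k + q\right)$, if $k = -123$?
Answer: $4130$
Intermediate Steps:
$- 59 \left(k + q\right) = - 59 \left(-123 + 53\right) = \left(-59\right) \left(-70\right) = 4130$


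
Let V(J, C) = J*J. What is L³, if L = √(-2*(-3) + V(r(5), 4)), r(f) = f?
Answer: 31*√31 ≈ 172.60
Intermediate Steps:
V(J, C) = J²
L = √31 (L = √(-2*(-3) + 5²) = √(6 + 25) = √31 ≈ 5.5678)
L³ = (√31)³ = 31*√31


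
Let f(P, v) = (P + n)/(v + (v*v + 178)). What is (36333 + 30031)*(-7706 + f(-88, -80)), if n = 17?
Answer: -1661544152938/3249 ≈ -5.1140e+8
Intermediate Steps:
f(P, v) = (17 + P)/(178 + v + v²) (f(P, v) = (P + 17)/(v + (v*v + 178)) = (17 + P)/(v + (v² + 178)) = (17 + P)/(v + (178 + v²)) = (17 + P)/(178 + v + v²))
(36333 + 30031)*(-7706 + f(-88, -80)) = (36333 + 30031)*(-7706 + (17 - 88)/(178 - 80 + (-80)²)) = 66364*(-7706 - 71/(178 - 80 + 6400)) = 66364*(-7706 - 71/6498) = 66364*(-50073659/6498) = -1661544152938/3249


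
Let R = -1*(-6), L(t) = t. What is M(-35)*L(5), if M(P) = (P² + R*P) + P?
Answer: 4900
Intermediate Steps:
R = 6
M(P) = P² + 7*P (M(P) = (P² + 6*P) + P = P² + 7*P)
M(-35)*L(5) = -35*(7 - 35)*5 = -35*(-28)*5 = 980*5 = 4900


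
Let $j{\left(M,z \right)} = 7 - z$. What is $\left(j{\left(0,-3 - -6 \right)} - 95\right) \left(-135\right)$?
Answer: $12285$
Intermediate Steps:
$\left(j{\left(0,-3 - -6 \right)} - 95\right) \left(-135\right) = \left(\left(7 - \left(-3 - -6\right)\right) - 95\right) \left(-135\right) = \left(\left(7 - \left(-3 + 6\right)\right) - 95\right) \left(-135\right) = \left(\left(7 - 3\right) - 95\right) \left(-135\right) = \left(4 - 95\right) \left(-135\right) = \left(-91\right) \left(-135\right) = 12285$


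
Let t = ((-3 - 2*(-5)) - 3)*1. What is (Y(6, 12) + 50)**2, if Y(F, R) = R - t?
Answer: 3364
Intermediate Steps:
t = 4 (t = ((-3 + 10) - 3)*1 = (7 - 3)*1 = 4*1 = 4)
Y(F, R) = -4 + R (Y(F, R) = R - 1*4 = R - 4 = -4 + R)
(Y(6, 12) + 50)**2 = ((-4 + 12) + 50)**2 = (8 + 50)**2 = 58**2 = 3364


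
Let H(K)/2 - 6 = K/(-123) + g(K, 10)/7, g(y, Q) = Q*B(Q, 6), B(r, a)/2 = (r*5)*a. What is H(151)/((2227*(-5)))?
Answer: -1484218/9587235 ≈ -0.15481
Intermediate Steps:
B(r, a) = 10*a*r (B(r, a) = 2*((r*5)*a) = 2*((5*r)*a) = 2*(5*a*r) = 10*a*r)
g(y, Q) = 60*Q² (g(y, Q) = Q*(10*6*Q) = Q*(60*Q) = 60*Q²)
H(K) = 12084/7 - 2*K/123 (H(K) = 12 + 2*(K/(-123) + (60*10²)/7) = 12 + 2*(K*(-1/123) + (60*100)*(⅐)) = 12 + 2*(-K/123 + 6000*(⅐)) = 12 + 2*(-K/123 + 6000/7) = 12 + 2*(6000/7 - K/123) = 12 + (12000/7 - 2*K/123) = 12084/7 - 2*K/123)
H(151)/((2227*(-5))) = (12084/7 - 2/123*151)/((2227*(-5))) = (12084/7 - 302/123)/(-11135) = (1484218/861)*(-1/11135) = -1484218/9587235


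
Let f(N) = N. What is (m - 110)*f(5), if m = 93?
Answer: -85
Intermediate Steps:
(m - 110)*f(5) = (93 - 110)*5 = -17*5 = -85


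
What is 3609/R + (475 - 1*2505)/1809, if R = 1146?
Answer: 1400767/691038 ≈ 2.0270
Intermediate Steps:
3609/R + (475 - 1*2505)/1809 = 3609/1146 + (475 - 1*2505)/1809 = 3609*(1/1146) + (475 - 2505)*(1/1809) = 1203/382 - 2030*1/1809 = 1203/382 - 2030/1809 = 1400767/691038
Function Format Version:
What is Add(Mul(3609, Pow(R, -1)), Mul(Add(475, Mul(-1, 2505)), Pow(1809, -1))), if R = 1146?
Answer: Rational(1400767, 691038) ≈ 2.0270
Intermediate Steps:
Add(Mul(3609, Pow(R, -1)), Mul(Add(475, Mul(-1, 2505)), Pow(1809, -1))) = Add(Mul(3609, Pow(1146, -1)), Mul(Add(475, Mul(-1, 2505)), Pow(1809, -1))) = Add(Mul(3609, Rational(1, 1146)), Mul(Add(475, -2505), Rational(1, 1809))) = Add(Rational(1203, 382), Mul(-2030, Rational(1, 1809))) = Add(Rational(1203, 382), Rational(-2030, 1809)) = Rational(1400767, 691038)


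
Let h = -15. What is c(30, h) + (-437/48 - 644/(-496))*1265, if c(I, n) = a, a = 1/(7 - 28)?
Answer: -102851321/10416 ≈ -9874.4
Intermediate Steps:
a = -1/21 (a = 1/(-21) = -1/21 ≈ -0.047619)
c(I, n) = -1/21
c(30, h) + (-437/48 - 644/(-496))*1265 = -1/21 + (-437/48 - 644/(-496))*1265 = -1/21 + (-437*1/48 - 644*(-1/496))*1265 = -1/21 + (-437/48 + 161/124)*1265 = -1/21 - 11615/1488*1265 = -1/21 - 14692975/1488 = -102851321/10416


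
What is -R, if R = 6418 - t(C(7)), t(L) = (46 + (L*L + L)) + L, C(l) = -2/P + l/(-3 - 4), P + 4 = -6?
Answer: -159324/25 ≈ -6373.0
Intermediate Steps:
P = -10 (P = -4 - 6 = -10)
C(l) = 1/5 - l/7 (C(l) = -2/(-10) + l/(-3 - 4) = -2*(-1/10) + l/(-7) = 1/5 + l*(-1/7) = 1/5 - l/7)
t(L) = 46 + L**2 + 2*L (t(L) = (46 + (L**2 + L)) + L = (46 + (L + L**2)) + L = (46 + L + L**2) + L = 46 + L**2 + 2*L)
R = 159324/25 (R = 6418 - (46 + (1/5 - 1/7*7)**2 + 2*(1/5 - 1/7*7)) = 6418 - (46 + (1/5 - 1)**2 + 2*(1/5 - 1)) = 6418 - (46 + (-4/5)**2 + 2*(-4/5)) = 6418 - (46 + 16/25 - 8/5) = 6418 - 1*1126/25 = 6418 - 1126/25 = 159324/25 ≈ 6373.0)
-R = -1*159324/25 = -159324/25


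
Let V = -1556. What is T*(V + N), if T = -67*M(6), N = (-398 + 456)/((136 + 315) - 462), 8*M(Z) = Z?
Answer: 1725987/22 ≈ 78454.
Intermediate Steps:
M(Z) = Z/8
N = -58/11 (N = 58/(451 - 462) = 58/(-11) = 58*(-1/11) = -58/11 ≈ -5.2727)
T = -201/4 (T = -67*6/8 = -67*¾ = -201/4 ≈ -50.250)
T*(V + N) = -201*(-1556 - 58/11)/4 = -201/4*(-17174/11) = 1725987/22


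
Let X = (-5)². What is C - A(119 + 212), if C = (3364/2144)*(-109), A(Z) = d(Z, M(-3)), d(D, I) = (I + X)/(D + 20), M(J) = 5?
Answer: -10730633/62712 ≈ -171.11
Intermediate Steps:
X = 25
d(D, I) = (25 + I)/(20 + D) (d(D, I) = (I + 25)/(D + 20) = (25 + I)/(20 + D))
A(Z) = 30/(20 + Z) (A(Z) = (25 + 5)/(20 + Z) = 30/(20 + Z))
C = -91669/536 (C = (3364*(1/2144))*(-109) = (841/536)*(-109) = -91669/536 ≈ -171.02)
C - A(119 + 212) = -91669/536 - 30/(20 + (119 + 212)) = -91669/536 - 30/(20 + 331) = -91669/536 - 30/351 = -91669/536 - 1*10/117 = -91669/536 - 10/117 = -10730633/62712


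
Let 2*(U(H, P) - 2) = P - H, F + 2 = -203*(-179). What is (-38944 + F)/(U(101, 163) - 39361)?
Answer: 2609/39328 ≈ 0.066339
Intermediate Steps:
F = 36335 (F = -2 - 203*(-179) = -2 + 36337 = 36335)
U(H, P) = 2 + P/2 - H/2 (U(H, P) = 2 + (P - H)/2 = 2 + (P/2 - H/2) = 2 + P/2 - H/2)
(-38944 + F)/(U(101, 163) - 39361) = (-38944 + 36335)/((2 + (½)*163 - ½*101) - 39361) = -2609/((2 + 163/2 - 101/2) - 39361) = -2609/(33 - 39361) = -2609/(-39328) = -2609*(-1/39328) = 2609/39328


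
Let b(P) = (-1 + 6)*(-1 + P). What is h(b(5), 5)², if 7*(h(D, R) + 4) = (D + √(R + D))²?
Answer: 356409/49 ≈ 7273.7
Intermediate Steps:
b(P) = -5 + 5*P (b(P) = 5*(-1 + P) = -5 + 5*P)
h(D, R) = -4 + (D + √(D + R))²/7 (h(D, R) = -4 + (D + √(R + D))²/7 = -4 + (D + √(D + R))²/7)
h(b(5), 5)² = (-4 + ((-5 + 5*5) + √((-5 + 5*5) + 5))²/7)² = (-4 + ((-5 + 25) + √((-5 + 25) + 5))²/7)² = (-4 + (20 + √(20 + 5))²/7)² = (-4 + (20 + √25)²/7)² = (-4 + (20 + 5)²/7)² = (-4 + (⅐)*25²)² = (-4 + (⅐)*625)² = (-4 + 625/7)² = (597/7)² = 356409/49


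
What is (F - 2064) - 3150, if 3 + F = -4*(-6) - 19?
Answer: -5212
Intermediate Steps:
F = 2 (F = -3 + (-4*(-6) - 19) = -3 + (24 - 19) = -3 + 5 = 2)
(F - 2064) - 3150 = (2 - 2064) - 3150 = -2062 - 3150 = -5212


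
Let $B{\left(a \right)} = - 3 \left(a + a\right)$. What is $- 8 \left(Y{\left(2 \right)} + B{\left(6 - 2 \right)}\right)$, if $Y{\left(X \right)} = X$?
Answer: $176$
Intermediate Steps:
$B{\left(a \right)} = - 6 a$ ($B{\left(a \right)} = - 3 \cdot 2 a = - 6 a$)
$- 8 \left(Y{\left(2 \right)} + B{\left(6 - 2 \right)}\right) = - 8 \left(2 - 6 \left(6 - 2\right)\right) = - 8 \left(2 - 24\right) = \left(-8\right) \left(-22\right) = 176$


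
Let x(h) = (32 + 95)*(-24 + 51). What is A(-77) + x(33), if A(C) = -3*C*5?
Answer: 4584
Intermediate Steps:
x(h) = 3429 (x(h) = 127*27 = 3429)
A(C) = -15*C
A(-77) + x(33) = -15*(-77) + 3429 = 1155 + 3429 = 4584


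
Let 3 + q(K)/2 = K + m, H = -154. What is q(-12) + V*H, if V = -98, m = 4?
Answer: 15070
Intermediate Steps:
q(K) = 2 + 2*K (q(K) = -6 + 2*(K + 4) = -6 + 2*(4 + K) = -6 + (8 + 2*K) = 2 + 2*K)
q(-12) + V*H = (2 + 2*(-12)) - 98*(-154) = (2 - 24) + 15092 = -22 + 15092 = 15070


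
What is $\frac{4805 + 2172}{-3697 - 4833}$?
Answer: $- \frac{6977}{8530} \approx -0.81794$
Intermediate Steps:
$\frac{4805 + 2172}{-3697 - 4833} = \frac{6977}{-8530} = 6977 \left(- \frac{1}{8530}\right) = - \frac{6977}{8530}$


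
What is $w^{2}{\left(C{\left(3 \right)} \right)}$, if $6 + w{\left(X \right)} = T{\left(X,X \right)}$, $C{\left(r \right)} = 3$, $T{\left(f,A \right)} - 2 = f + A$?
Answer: $4$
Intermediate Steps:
$T{\left(f,A \right)} = 2 + A + f$ ($T{\left(f,A \right)} = 2 + \left(f + A\right) = 2 + \left(A + f\right) = 2 + A + f$)
$w{\left(X \right)} = -4 + 2 X$ ($w{\left(X \right)} = -6 + \left(2 + X + X\right) = -6 + \left(2 + 2 X\right) = -4 + 2 X$)
$w^{2}{\left(C{\left(3 \right)} \right)} = \left(-4 + 2 \cdot 3\right)^{2} = \left(-4 + 6\right)^{2} = 2^{2} = 4$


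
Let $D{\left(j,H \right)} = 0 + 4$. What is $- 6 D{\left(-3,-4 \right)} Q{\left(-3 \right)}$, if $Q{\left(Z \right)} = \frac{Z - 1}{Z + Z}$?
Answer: $-16$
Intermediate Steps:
$D{\left(j,H \right)} = 4$
$Q{\left(Z \right)} = \frac{-1 + Z}{2 Z}$
$- 6 D{\left(-3,-4 \right)} Q{\left(-3 \right)} = \left(-6\right) 4 \frac{-1 - 3}{2 \left(-3\right)} = - 24 \cdot \frac{1}{2} \left(- \frac{1}{3}\right) \left(-4\right) = \left(-24\right) \frac{2}{3} = -16$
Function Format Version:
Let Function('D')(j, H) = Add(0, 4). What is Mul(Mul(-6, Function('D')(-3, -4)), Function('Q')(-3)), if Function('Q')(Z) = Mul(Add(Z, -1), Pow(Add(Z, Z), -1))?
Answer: -16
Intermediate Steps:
Function('D')(j, H) = 4
Function('Q')(Z) = Mul(Rational(1, 2), Pow(Z, -1), Add(-1, Z)) (Function('Q')(Z) = Mul(Add(-1, Z), Pow(Mul(2, Z), -1)) = Mul(Add(-1, Z), Mul(Rational(1, 2), Pow(Z, -1))) = Mul(Rational(1, 2), Pow(Z, -1), Add(-1, Z)))
Mul(Mul(-6, Function('D')(-3, -4)), Function('Q')(-3)) = Mul(Mul(-6, 4), Mul(Rational(1, 2), Pow(-3, -1), Add(-1, -3))) = Mul(-24, Mul(Rational(1, 2), Rational(-1, 3), -4)) = Mul(-24, Rational(2, 3)) = -16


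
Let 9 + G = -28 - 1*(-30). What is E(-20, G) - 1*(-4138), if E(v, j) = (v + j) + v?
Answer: 4091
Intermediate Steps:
G = -7 (G = -9 + (-28 - 1*(-30)) = -9 + (-28 + 30) = -9 + 2 = -7)
E(v, j) = j + 2*v (E(v, j) = (j + v) + v = j + 2*v)
E(-20, G) - 1*(-4138) = (-7 + 2*(-20)) - 1*(-4138) = (-7 - 40) + 4138 = -47 + 4138 = 4091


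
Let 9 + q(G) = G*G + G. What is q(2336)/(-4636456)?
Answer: -496293/421496 ≈ -1.1775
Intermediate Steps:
q(G) = -9 + G + G**2 (q(G) = -9 + (G*G + G) = -9 + (G**2 + G) = -9 + (G + G**2) = -9 + G + G**2)
q(2336)/(-4636456) = (-9 + 2336 + 2336**2)/(-4636456) = (-9 + 2336 + 5456896)*(-1/4636456) = 5459223*(-1/4636456) = -496293/421496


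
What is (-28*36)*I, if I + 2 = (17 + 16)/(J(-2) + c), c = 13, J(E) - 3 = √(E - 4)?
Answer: -2016/131 + 16632*I*√6/131 ≈ -15.389 + 310.99*I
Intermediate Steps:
J(E) = 3 + √(-4 + E) (J(E) = 3 + √(E - 4) = 3 + √(-4 + E))
I = -2 + 33/(16 + I*√6) (I = -2 + (17 + 16)/((3 + √(-4 - 2)) + 13) = -2 + 33/((3 + √(-6)) + 13) = -2 + 33/((3 + I*√6) + 13) = -2 + 33/(16 + I*√6) ≈ 0.015267 - 0.30852*I)
(-28*36)*I = (-28*36)*(2/131 - 33*I*√6/262) = -1008*(2/131 - 33*I*√6/262) = -2016/131 + 16632*I*√6/131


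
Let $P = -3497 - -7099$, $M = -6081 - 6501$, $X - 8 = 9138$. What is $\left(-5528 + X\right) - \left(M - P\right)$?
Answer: $19802$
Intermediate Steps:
$X = 9146$ ($X = 8 + 9138 = 9146$)
$M = -12582$ ($M = -6081 - 6501 = -12582$)
$P = 3602$ ($P = -3497 + 7099 = 3602$)
$\left(-5528 + X\right) - \left(M - P\right) = \left(-5528 + 9146\right) + \left(3602 - -12582\right) = 3618 + \left(3602 + 12582\right) = 3618 + 16184 = 19802$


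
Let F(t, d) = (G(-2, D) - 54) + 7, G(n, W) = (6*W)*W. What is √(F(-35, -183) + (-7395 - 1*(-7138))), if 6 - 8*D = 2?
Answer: 11*I*√10/2 ≈ 17.393*I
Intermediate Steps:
D = ½ (D = ¾ - ⅛*2 = ¾ - ¼ = ½ ≈ 0.50000)
G(n, W) = 6*W²
F(t, d) = -91/2 (F(t, d) = (6*(½)² - 54) + 7 = (6*(¼) - 54) + 7 = (3/2 - 54) + 7 = -105/2 + 7 = -91/2)
√(F(-35, -183) + (-7395 - 1*(-7138))) = √(-91/2 + (-7395 - 1*(-7138))) = √(-91/2 + (-7395 + 7138)) = √(-91/2 - 257) = √(-605/2) = 11*I*√10/2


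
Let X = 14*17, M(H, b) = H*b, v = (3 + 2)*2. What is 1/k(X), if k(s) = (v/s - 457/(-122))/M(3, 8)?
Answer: 116144/18331 ≈ 6.3359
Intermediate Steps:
v = 10 (v = 5*2 = 10)
X = 238
k(s) = 457/2928 + 5/(12*s) (k(s) = (10/s - 457/(-122))/((3*8)) = (10/s - 457*(-1/122))/24 = (10/s + 457/122)*(1/24) = (457/122 + 10/s)*(1/24) = 457/2928 + 5/(12*s))
1/k(X) = 1/((1/2928)*(1220 + 457*238)/238) = 1/((1/2928)*(1/238)*(1220 + 108766)) = 1/((1/2928)*(1/238)*109986) = 1/(18331/116144) = 116144/18331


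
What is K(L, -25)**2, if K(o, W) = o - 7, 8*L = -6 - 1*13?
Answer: 5625/64 ≈ 87.891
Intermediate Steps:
L = -19/8 (L = (-6 - 1*13)/8 = (-6 - 13)/8 = (1/8)*(-19) = -19/8 ≈ -2.3750)
K(o, W) = -7 + o
K(L, -25)**2 = (-7 - 19/8)**2 = (-75/8)**2 = 5625/64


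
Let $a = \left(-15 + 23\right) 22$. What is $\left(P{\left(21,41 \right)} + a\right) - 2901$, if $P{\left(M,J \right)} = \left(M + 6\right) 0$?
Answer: $-2725$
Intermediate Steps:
$P{\left(M,J \right)} = 0$ ($P{\left(M,J \right)} = \left(6 + M\right) 0 = 0$)
$a = 176$ ($a = 8 \cdot 22 = 176$)
$\left(P{\left(21,41 \right)} + a\right) - 2901 = \left(0 + 176\right) - 2901 = 176 - 2901 = -2725$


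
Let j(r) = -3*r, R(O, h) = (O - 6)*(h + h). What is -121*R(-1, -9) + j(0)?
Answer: -15246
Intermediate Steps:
R(O, h) = 2*h*(-6 + O) (R(O, h) = (-6 + O)*(2*h) = 2*h*(-6 + O))
-121*R(-1, -9) + j(0) = -242*(-9)*(-6 - 1) - 3*0 = -242*(-9)*(-7) + 0 = -121*126 + 0 = -15246 + 0 = -15246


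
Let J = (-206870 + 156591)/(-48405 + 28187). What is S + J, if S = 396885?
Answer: 8024271209/20218 ≈ 3.9689e+5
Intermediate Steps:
J = 50279/20218 (J = -50279/(-20218) = -50279*(-1/20218) = 50279/20218 ≈ 2.4868)
S + J = 396885 + 50279/20218 = 8024271209/20218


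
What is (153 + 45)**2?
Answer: 39204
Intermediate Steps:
(153 + 45)**2 = 198**2 = 39204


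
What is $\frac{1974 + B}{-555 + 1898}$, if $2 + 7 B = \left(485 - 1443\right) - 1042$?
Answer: $\frac{1688}{1343} \approx 1.2569$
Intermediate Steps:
$B = -286$ ($B = - \frac{2}{7} + \frac{\left(485 - 1443\right) - 1042}{7} = - \frac{2}{7} + \frac{-958 - 1042}{7} = - \frac{2}{7} + \frac{1}{7} \left(-2000\right) = - \frac{2}{7} - \frac{2000}{7} = -286$)
$\frac{1974 + B}{-555 + 1898} = \frac{1974 - 286}{-555 + 1898} = \frac{1688}{1343}$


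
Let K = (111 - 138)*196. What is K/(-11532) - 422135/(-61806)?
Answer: 432928181/59395566 ≈ 7.2889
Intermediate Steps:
K = -5292 (K = -27*196 = -5292)
K/(-11532) - 422135/(-61806) = -5292/(-11532) - 422135/(-61806) = -5292*(-1/11532) - 422135*(-1/61806) = 441/961 + 422135/61806 = 432928181/59395566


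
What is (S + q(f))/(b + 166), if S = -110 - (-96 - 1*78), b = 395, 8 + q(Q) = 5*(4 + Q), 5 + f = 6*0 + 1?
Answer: 56/561 ≈ 0.099822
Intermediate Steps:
f = -4 (f = -5 + (6*0 + 1) = -5 + (0 + 1) = -5 + 1 = -4)
q(Q) = 12 + 5*Q (q(Q) = -8 + 5*(4 + Q) = -8 + (20 + 5*Q) = 12 + 5*Q)
S = 64 (S = -110 - (-96 - 78) = -110 - 1*(-174) = -110 + 174 = 64)
(S + q(f))/(b + 166) = (64 + (12 + 5*(-4)))/(395 + 166) = (64 + (12 - 20))/561 = (64 - 8)*(1/561) = 56*(1/561) = 56/561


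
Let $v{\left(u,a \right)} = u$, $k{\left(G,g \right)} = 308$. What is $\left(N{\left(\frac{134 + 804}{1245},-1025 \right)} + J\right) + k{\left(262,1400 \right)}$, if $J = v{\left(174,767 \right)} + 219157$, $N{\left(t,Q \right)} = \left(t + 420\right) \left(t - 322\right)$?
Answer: $\frac{130935885199}{1550025} \approx 84473.0$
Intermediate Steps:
$N{\left(t,Q \right)} = \left(-322 + t\right) \left(420 + t\right)$ ($N{\left(t,Q \right)} = \left(420 + t\right) \left(-322 + t\right) = \left(-322 + t\right) \left(420 + t\right)$)
$J = 219331$ ($J = 174 + 219157 = 219331$)
$\left(N{\left(\frac{134 + 804}{1245},-1025 \right)} + J\right) + k{\left(262,1400 \right)} = \left(\left(-135240 + \left(\frac{134 + 804}{1245}\right)^{2} + 98 \frac{134 + 804}{1245}\right) + 219331\right) + 308 = \left(\left(-135240 + \left(938 \cdot \frac{1}{1245}\right)^{2} + 98 \cdot 938 \cdot \frac{1}{1245}\right) + 219331\right) + 308 = \left(\left(-135240 + \left(\frac{938}{1245}\right)^{2} + 98 \cdot \frac{938}{1245}\right) + 219331\right) + 308 = \left(\left(-135240 + \frac{879844}{1550025} + \frac{91924}{1245}\right) + 219331\right) + 308 = \left(- \frac{209510055776}{1550025} + 219331\right) + 308 = \frac{130458477499}{1550025} + 308 = \frac{130935885199}{1550025}$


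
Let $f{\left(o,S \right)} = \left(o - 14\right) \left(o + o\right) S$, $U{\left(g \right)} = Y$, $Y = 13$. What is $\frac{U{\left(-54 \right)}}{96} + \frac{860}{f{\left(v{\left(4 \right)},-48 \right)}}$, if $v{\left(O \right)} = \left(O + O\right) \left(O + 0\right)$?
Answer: $\frac{1657}{13824} \approx 0.11986$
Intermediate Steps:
$U{\left(g \right)} = 13$
$v{\left(O \right)} = 2 O^{2}$ ($v{\left(O \right)} = 2 O O = 2 O^{2}$)
$f{\left(o,S \right)} = 2 S o \left(-14 + o\right)$ ($f{\left(o,S \right)} = \left(-14 + o\right) 2 o S = 2 o \left(-14 + o\right) S = 2 S o \left(-14 + o\right)$)
$\frac{U{\left(-54 \right)}}{96} + \frac{860}{f{\left(v{\left(4 \right)},-48 \right)}} = \frac{13}{96} + \frac{860}{2 \left(-48\right) 2 \cdot 4^{2} \left(-14 + 2 \cdot 4^{2}\right)} = 13 \cdot \frac{1}{96} + \frac{860}{2 \left(-48\right) 2 \cdot 16 \left(-14 + 2 \cdot 16\right)} = \frac{13}{96} + \frac{860}{2 \left(-48\right) 32 \left(-14 + 32\right)} = \frac{13}{96} + \frac{860}{2 \left(-48\right) 32 \cdot 18} = \frac{13}{96} + \frac{860}{-55296} = \frac{13}{96} + 860 \left(- \frac{1}{55296}\right) = \frac{13}{96} - \frac{215}{13824} = \frac{1657}{13824}$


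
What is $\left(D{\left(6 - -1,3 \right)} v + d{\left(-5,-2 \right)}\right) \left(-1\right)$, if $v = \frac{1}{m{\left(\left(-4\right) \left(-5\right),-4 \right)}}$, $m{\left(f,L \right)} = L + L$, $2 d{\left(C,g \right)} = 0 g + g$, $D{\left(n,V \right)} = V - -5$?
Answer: $2$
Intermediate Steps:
$D{\left(n,V \right)} = 5 + V$ ($D{\left(n,V \right)} = V + 5 = 5 + V$)
$d{\left(C,g \right)} = \frac{g}{2}$ ($d{\left(C,g \right)} = \frac{0 g + g}{2} = \frac{0 + g}{2} = \frac{g}{2}$)
$m{\left(f,L \right)} = 2 L$
$v = - \frac{1}{8}$ ($v = \frac{1}{2 \left(-4\right)} = \frac{1}{-8} = - \frac{1}{8} \approx -0.125$)
$\left(D{\left(6 - -1,3 \right)} v + d{\left(-5,-2 \right)}\right) \left(-1\right) = \left(\left(5 + 3\right) \left(- \frac{1}{8}\right) + \frac{1}{2} \left(-2\right)\right) \left(-1\right) = \left(8 \left(- \frac{1}{8}\right) - 1\right) \left(-1\right) = \left(-1 - 1\right) \left(-1\right) = \left(-2\right) \left(-1\right) = 2$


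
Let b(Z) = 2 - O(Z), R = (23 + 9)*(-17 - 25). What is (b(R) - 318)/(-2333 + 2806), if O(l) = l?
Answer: 1028/473 ≈ 2.1734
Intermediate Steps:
R = -1344 (R = 32*(-42) = -1344)
b(Z) = 2 - Z
(b(R) - 318)/(-2333 + 2806) = ((2 - 1*(-1344)) - 318)/(-2333 + 2806) = ((2 + 1344) - 318)/473 = (1346 - 318)*(1/473) = 1028*(1/473) = 1028/473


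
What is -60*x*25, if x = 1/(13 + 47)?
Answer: -25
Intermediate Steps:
x = 1/60 ≈ 0.016667
-60*x*25 = -60*1/60*25 = -1*25 = -25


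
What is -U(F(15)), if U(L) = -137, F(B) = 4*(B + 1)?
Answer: 137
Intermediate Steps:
F(B) = 4 + 4*B (F(B) = 4*(1 + B) = 4 + 4*B)
-U(F(15)) = -1*(-137) = 137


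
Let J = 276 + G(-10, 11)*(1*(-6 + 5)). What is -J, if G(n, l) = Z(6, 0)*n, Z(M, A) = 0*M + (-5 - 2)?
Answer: -206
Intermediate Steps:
Z(M, A) = -7 (Z(M, A) = 0 - 7 = -7)
G(n, l) = -7*n
J = 206 (J = 276 + (-7*(-10))*(1*(-6 + 5)) = 276 + 70*(1*(-1)) = 276 + 70*(-1) = 276 - 70 = 206)
-J = -1*206 = -206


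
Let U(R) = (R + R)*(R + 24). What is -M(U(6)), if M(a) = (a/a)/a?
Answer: -1/360 ≈ -0.0027778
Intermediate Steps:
U(R) = 2*R*(24 + R) (U(R) = (2*R)*(24 + R) = 2*R*(24 + R))
M(a) = 1/a
-M(U(6)) = -1/(2*6*(24 + 6)) = -1/(2*6*30) = -1/360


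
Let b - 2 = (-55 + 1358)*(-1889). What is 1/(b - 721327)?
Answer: -1/3182692 ≈ -3.1420e-7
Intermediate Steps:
b = -2461365 (b = 2 + (-55 + 1358)*(-1889) = 2 + 1303*(-1889) = 2 - 2461367 = -2461365)
1/(b - 721327) = 1/(-2461365 - 721327) = 1/(-3182692) = -1/3182692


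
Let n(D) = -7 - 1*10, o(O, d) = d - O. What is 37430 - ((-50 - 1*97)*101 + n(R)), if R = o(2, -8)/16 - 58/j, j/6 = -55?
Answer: 52294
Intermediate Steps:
j = -330 (j = 6*(-55) = -330)
R = -593/1320 (R = (-8 - 1*2)/16 - 58/(-330) = (-8 - 2)*(1/16) - 58*(-1/330) = -10*1/16 + 29/165 = -5/8 + 29/165 = -593/1320 ≈ -0.44924)
n(D) = -17 (n(D) = -7 - 10 = -17)
37430 - ((-50 - 1*97)*101 + n(R)) = 37430 - ((-50 - 1*97)*101 - 17) = 37430 - ((-50 - 97)*101 - 17) = 37430 - (-147*101 - 17) = 37430 - (-14847 - 17) = 37430 - 1*(-14864) = 37430 + 14864 = 52294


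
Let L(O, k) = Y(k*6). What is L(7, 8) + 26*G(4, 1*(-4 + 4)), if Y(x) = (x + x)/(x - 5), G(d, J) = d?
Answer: 4568/43 ≈ 106.23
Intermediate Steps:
Y(x) = 2*x/(-5 + x) (Y(x) = (2*x)/(-5 + x) = 2*x/(-5 + x))
L(O, k) = 12*k/(-5 + 6*k) (L(O, k) = 2*(k*6)/(-5 + k*6) = 2*(6*k)/(-5 + 6*k) = 12*k/(-5 + 6*k))
L(7, 8) + 26*G(4, 1*(-4 + 4)) = 12*8/(-5 + 6*8) + 26*4 = 12*8/(-5 + 48) + 104 = 12*8/43 + 104 = 12*8*(1/43) + 104 = 96/43 + 104 = 4568/43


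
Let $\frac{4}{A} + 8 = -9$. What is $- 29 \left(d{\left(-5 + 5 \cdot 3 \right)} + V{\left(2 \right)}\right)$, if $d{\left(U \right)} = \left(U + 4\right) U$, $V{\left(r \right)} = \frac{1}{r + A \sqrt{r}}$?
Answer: $- \frac{2290101}{562} - \frac{493 \sqrt{2}}{281} \approx -4077.4$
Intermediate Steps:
$A = - \frac{4}{17}$ ($A = \frac{4}{-8 - 9} = \frac{4}{-17} = 4 \left(- \frac{1}{17}\right) = - \frac{4}{17} \approx -0.23529$)
$V{\left(r \right)} = \frac{1}{r - \frac{4 \sqrt{r}}{17}}$
$d{\left(U \right)} = U \left(4 + U\right)$ ($d{\left(U \right)} = \left(4 + U\right) U = U \left(4 + U\right)$)
$- 29 \left(d{\left(-5 + 5 \cdot 3 \right)} + V{\left(2 \right)}\right) = - 29 \left(\left(-5 + 5 \cdot 3\right) \left(4 + \left(-5 + 5 \cdot 3\right)\right) + \frac{17}{- 4 \sqrt{2} + 17 \cdot 2}\right) = - 29 \left(\left(-5 + 15\right) \left(4 + \left(-5 + 15\right)\right) + \frac{17}{- 4 \sqrt{2} + 34}\right) = - 29 \left(10 \left(4 + 10\right) + \frac{17}{34 - 4 \sqrt{2}}\right) = - 29 \left(10 \cdot 14 + \frac{17}{34 - 4 \sqrt{2}}\right) = - 29 \left(140 + \frac{17}{34 - 4 \sqrt{2}}\right) = -4060 - \frac{493}{34 - 4 \sqrt{2}}$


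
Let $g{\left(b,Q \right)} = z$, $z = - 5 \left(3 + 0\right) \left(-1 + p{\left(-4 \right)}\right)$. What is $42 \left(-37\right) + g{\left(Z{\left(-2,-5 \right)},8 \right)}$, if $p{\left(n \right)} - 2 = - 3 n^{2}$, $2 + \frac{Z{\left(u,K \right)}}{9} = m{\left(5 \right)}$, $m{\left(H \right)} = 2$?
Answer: $-849$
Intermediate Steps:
$Z{\left(u,K \right)} = 0$ ($Z{\left(u,K \right)} = -18 + 9 \cdot 2 = -18 + 18 = 0$)
$p{\left(n \right)} = 2 - 3 n^{2}$
$z = 705$ ($z = - 5 \left(3 + 0\right) \left(-1 + \left(2 - 3 \left(-4\right)^{2}\right)\right) = \left(-5\right) 3 \left(-1 + \left(2 - 48\right)\right) = - 15 \left(-1 + \left(2 - 48\right)\right) = - 15 \left(-1 - 46\right) = \left(-15\right) \left(-47\right) = 705$)
$g{\left(b,Q \right)} = 705$
$42 \left(-37\right) + g{\left(Z{\left(-2,-5 \right)},8 \right)} = 42 \left(-37\right) + 705 = -1554 + 705 = -849$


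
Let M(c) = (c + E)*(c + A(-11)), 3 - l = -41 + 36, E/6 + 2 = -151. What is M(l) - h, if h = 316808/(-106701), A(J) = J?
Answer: 291610538/106701 ≈ 2733.0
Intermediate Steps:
E = -918 (E = -12 + 6*(-151) = -12 - 906 = -918)
l = 8 (l = 3 - (-41 + 36) = 3 - 1*(-5) = 3 + 5 = 8)
M(c) = (-918 + c)*(-11 + c) (M(c) = (c - 918)*(c - 11) = (-918 + c)*(-11 + c))
h = -316808/106701 (h = 316808*(-1/106701) = -316808/106701 ≈ -2.9691)
M(l) - h = (10098 + 8**2 - 929*8) - 1*(-316808/106701) = (10098 + 64 - 7432) + 316808/106701 = 2730 + 316808/106701 = 291610538/106701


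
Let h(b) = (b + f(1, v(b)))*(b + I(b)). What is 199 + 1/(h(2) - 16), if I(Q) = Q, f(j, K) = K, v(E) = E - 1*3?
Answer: 2387/12 ≈ 198.92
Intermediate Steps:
v(E) = -3 + E (v(E) = E - 3 = -3 + E)
h(b) = 2*b*(-3 + 2*b) (h(b) = (b + (-3 + b))*(b + b) = (-3 + 2*b)*(2*b) = 2*b*(-3 + 2*b))
199 + 1/(h(2) - 16) = 199 + 1/(2*2*(-3 + 2*2) - 16) = 199 + 1/(2*2*(-3 + 4) - 16) = 199 + 1/(2*2*1 - 16) = 199 + 1/(4 - 16) = 199 + 1/(-12) = 199 - 1/12 = 2387/12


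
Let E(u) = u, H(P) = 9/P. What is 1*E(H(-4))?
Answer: -9/4 ≈ -2.2500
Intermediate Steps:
1*E(H(-4)) = 1*(9/(-4)) = 1*(9*(-¼)) = 1*(-9/4) = -9/4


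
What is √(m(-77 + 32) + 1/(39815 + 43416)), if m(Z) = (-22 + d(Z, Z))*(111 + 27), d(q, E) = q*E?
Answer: √1914830167054685/83231 ≈ 525.75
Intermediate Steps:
d(q, E) = E*q
m(Z) = -3036 + 138*Z² (m(Z) = (-22 + Z*Z)*(111 + 27) = (-22 + Z²)*138 = -3036 + 138*Z²)
√(m(-77 + 32) + 1/(39815 + 43416)) = √((-3036 + 138*(-77 + 32)²) + 1/(39815 + 43416)) = √((-3036 + 138*(-45)²) + 1/83231) = √((-3036 + 138*2025) + 1/83231) = √((-3036 + 279450) + 1/83231) = √(276414 + 1/83231) = √(23006213635/83231) = √1914830167054685/83231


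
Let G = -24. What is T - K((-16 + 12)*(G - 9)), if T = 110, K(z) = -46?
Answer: 156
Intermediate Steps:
T - K((-16 + 12)*(G - 9)) = 110 - 1*(-46) = 110 + 46 = 156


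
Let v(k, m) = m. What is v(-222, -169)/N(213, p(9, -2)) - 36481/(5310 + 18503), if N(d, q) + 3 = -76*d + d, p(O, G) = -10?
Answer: -578869021/380484114 ≈ -1.5214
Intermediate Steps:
N(d, q) = -3 - 75*d (N(d, q) = -3 + (-76*d + d) = -3 - 75*d)
v(-222, -169)/N(213, p(9, -2)) - 36481/(5310 + 18503) = -169/(-3 - 75*213) - 36481/(5310 + 18503) = -169/(-3 - 15975) - 36481/23813 = -169/(-15978) - 36481*1/23813 = -169*(-1/15978) - 36481/23813 = 169/15978 - 36481/23813 = -578869021/380484114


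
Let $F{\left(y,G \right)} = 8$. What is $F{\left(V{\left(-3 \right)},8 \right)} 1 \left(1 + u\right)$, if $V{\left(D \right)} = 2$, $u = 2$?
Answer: $24$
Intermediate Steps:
$F{\left(V{\left(-3 \right)},8 \right)} 1 \left(1 + u\right) = 8 \cdot 1 \left(1 + 2\right) = 8 \cdot 1 \cdot 3 = 8 \cdot 3 = 24$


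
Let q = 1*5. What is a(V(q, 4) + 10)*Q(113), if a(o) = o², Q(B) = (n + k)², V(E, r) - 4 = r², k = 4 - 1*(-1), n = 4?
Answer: 72900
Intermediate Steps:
q = 5
k = 5 (k = 4 + 1 = 5)
V(E, r) = 4 + r²
Q(B) = 81 (Q(B) = (4 + 5)² = 9² = 81)
a(V(q, 4) + 10)*Q(113) = ((4 + 4²) + 10)²*81 = ((4 + 16) + 10)²*81 = (20 + 10)²*81 = 30²*81 = 900*81 = 72900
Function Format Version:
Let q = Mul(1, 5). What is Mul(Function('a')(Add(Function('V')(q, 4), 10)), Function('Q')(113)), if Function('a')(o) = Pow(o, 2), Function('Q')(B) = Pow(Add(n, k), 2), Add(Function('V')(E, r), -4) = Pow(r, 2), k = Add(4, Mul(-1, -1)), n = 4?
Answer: 72900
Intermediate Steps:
q = 5
k = 5 (k = Add(4, 1) = 5)
Function('V')(E, r) = Add(4, Pow(r, 2))
Function('Q')(B) = 81 (Function('Q')(B) = Pow(Add(4, 5), 2) = Pow(9, 2) = 81)
Mul(Function('a')(Add(Function('V')(q, 4), 10)), Function('Q')(113)) = Mul(Pow(Add(Add(4, Pow(4, 2)), 10), 2), 81) = Mul(Pow(Add(Add(4, 16), 10), 2), 81) = Mul(Pow(Add(20, 10), 2), 81) = Mul(Pow(30, 2), 81) = Mul(900, 81) = 72900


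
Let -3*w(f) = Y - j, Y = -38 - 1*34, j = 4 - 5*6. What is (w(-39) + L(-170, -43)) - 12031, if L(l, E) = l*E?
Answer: -14117/3 ≈ -4705.7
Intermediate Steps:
j = -26 (j = 4 - 30 = -26)
L(l, E) = E*l
Y = -72 (Y = -38 - 34 = -72)
w(f) = 46/3 (w(f) = -(-72 - 1*(-26))/3 = -(-72 + 26)/3 = -⅓*(-46) = 46/3)
(w(-39) + L(-170, -43)) - 12031 = (46/3 - 43*(-170)) - 12031 = (46/3 + 7310) - 12031 = 21976/3 - 12031 = -14117/3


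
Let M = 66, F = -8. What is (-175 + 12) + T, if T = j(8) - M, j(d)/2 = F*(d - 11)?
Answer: -181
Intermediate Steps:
j(d) = 176 - 16*d (j(d) = 2*(-8*(d - 11)) = 2*(-8*(-11 + d)) = 2*(88 - 8*d) = 176 - 16*d)
T = -18 (T = (176 - 16*8) - 1*66 = (176 - 128) - 66 = 48 - 66 = -18)
(-175 + 12) + T = (-175 + 12) - 18 = -163 - 18 = -181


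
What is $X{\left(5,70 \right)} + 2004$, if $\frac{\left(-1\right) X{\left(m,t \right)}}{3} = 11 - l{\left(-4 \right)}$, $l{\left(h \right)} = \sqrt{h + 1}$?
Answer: $1971 + 3 i \sqrt{3} \approx 1971.0 + 5.1962 i$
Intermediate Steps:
$l{\left(h \right)} = \sqrt{1 + h}$
$X{\left(m,t \right)} = -33 + 3 i \sqrt{3}$ ($X{\left(m,t \right)} = - 3 \left(11 - \sqrt{1 - 4}\right) = - 3 \left(11 - \sqrt{-3}\right) = - 3 \left(11 - i \sqrt{3}\right) = -33 + 3 i \sqrt{3}$)
$X{\left(5,70 \right)} + 2004 = \left(-33 + 3 i \sqrt{3}\right) + 2004 = 1971 + 3 i \sqrt{3}$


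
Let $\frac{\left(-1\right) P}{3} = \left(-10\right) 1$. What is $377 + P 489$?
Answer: $15047$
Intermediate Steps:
$P = 30$ ($P = - 3 \left(\left(-10\right) 1\right) = \left(-3\right) \left(-10\right) = 30$)
$377 + P 489 = 377 + 30 \cdot 489 = 377 + 14670 = 15047$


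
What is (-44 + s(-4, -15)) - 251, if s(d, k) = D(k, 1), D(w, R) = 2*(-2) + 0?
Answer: -299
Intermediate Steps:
D(w, R) = -4 (D(w, R) = -4 + 0 = -4)
s(d, k) = -4
(-44 + s(-4, -15)) - 251 = (-44 - 4) - 251 = -48 - 251 = -299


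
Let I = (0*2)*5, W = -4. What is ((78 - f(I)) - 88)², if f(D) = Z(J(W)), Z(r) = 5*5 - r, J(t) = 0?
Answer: 1225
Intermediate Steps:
I = 0 (I = 0*5 = 0)
Z(r) = 25 - r
f(D) = 25 (f(D) = 25 - 1*0 = 25 + 0 = 25)
((78 - f(I)) - 88)² = ((78 - 1*25) - 88)² = ((78 - 25) - 88)² = (53 - 88)² = (-35)² = 1225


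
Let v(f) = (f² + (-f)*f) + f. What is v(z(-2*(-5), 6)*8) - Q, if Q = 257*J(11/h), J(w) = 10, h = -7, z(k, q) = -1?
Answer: -2578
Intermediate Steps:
v(f) = f (v(f) = (f² - f²) + f = 0 + f = f)
Q = 2570 (Q = 257*10 = 2570)
v(z(-2*(-5), 6)*8) - Q = -1*8 - 1*2570 = -8 - 2570 = -2578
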